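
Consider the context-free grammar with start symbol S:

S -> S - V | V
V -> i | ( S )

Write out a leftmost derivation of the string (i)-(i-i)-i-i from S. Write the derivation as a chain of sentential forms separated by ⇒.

S ⇒ S-V ⇒ S-V-V ⇒ S-V-V-V ⇒ V-V-V-V ⇒ (S)-V-V-V ⇒ (V)-V-V-V ⇒ (i)-V-V-V ⇒ (i)-(S)-V-V ⇒ (i)-(S-V)-V-V ⇒ (i)-(V-V)-V-V ⇒ (i)-(i-V)-V-V ⇒ (i)-(i-i)-V-V ⇒ (i)-(i-i)-i-V ⇒ (i)-(i-i)-i-i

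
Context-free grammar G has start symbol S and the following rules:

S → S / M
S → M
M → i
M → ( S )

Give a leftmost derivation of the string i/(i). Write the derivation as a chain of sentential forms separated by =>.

S=>S/M=>M/M=>i/M=>i/(S)=>i/(M)=>i/(i)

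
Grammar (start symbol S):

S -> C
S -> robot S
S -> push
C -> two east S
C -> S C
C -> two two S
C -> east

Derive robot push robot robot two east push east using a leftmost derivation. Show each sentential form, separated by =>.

S => robot S => robot C => robot S C => robot push C => robot push S C => robot push robot S C => robot push robot robot S C => robot push robot robot C C => robot push robot robot two east S C => robot push robot robot two east push C => robot push robot robot two east push east

S => robot S   [S -> robot S]
robot S => robot C   [S -> C]
robot C => robot S C   [C -> S C]
robot S C => robot push C   [S -> push]
robot push C => robot push S C   [C -> S C]
robot push S C => robot push robot S C   [S -> robot S]
robot push robot S C => robot push robot robot S C   [S -> robot S]
robot push robot robot S C => robot push robot robot C C   [S -> C]
robot push robot robot C C => robot push robot robot two east S C   [C -> two east S]
robot push robot robot two east S C => robot push robot robot two east push C   [S -> push]
robot push robot robot two east push C => robot push robot robot two east push east   [C -> east]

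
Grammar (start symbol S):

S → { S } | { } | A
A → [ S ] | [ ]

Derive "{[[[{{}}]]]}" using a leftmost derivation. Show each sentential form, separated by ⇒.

S ⇒ {S}   [S → { S }]
{S} ⇒ {A}   [S → A]
{A} ⇒ {[S]}   [A → [ S ]]
{[S]} ⇒ {[A]}   [S → A]
{[A]} ⇒ {[[S]]}   [A → [ S ]]
{[[S]]} ⇒ {[[A]]}   [S → A]
{[[A]]} ⇒ {[[[S]]]}   [A → [ S ]]
{[[[S]]]} ⇒ {[[[{S}]]]}   [S → { S }]
{[[[{S}]]]} ⇒ {[[[{{}}]]]}   [S → { }]

S ⇒ {S} ⇒ {A} ⇒ {[S]} ⇒ {[A]} ⇒ {[[S]]} ⇒ {[[A]]} ⇒ {[[[S]]]} ⇒ {[[[{S}]]]} ⇒ {[[[{{}}]]]}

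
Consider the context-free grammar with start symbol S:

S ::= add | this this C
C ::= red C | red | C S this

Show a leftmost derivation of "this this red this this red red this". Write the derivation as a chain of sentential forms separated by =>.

S => this this C => this this C S this => this this red S this => this this red this this C this => this this red this this red C this => this this red this this red red this

S => this this C   [S ::= this this C]
this this C => this this C S this   [C ::= C S this]
this this C S this => this this red S this   [C ::= red]
this this red S this => this this red this this C this   [S ::= this this C]
this this red this this C this => this this red this this red C this   [C ::= red C]
this this red this this red C this => this this red this this red red this   [C ::= red]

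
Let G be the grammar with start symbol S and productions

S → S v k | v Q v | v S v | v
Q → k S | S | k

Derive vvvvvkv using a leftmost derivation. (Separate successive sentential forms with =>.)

S => vSv   [S → v S v]
vSv => vSvkv   [S → S v k]
vSvkv => vvQvvkv   [S → v Q v]
vvQvvkv => vvSvvkv   [Q → S]
vvSvvkv => vvvvvkv   [S → v]

S => vSv => vSvkv => vvQvvkv => vvSvvkv => vvvvvkv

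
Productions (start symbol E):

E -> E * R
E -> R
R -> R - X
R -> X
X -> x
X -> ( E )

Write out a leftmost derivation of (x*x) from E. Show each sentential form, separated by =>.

E => R   [E -> R]
R => X   [R -> X]
X => (E)   [X -> ( E )]
(E) => (E*R)   [E -> E * R]
(E*R) => (R*R)   [E -> R]
(R*R) => (X*R)   [R -> X]
(X*R) => (x*R)   [X -> x]
(x*R) => (x*X)   [R -> X]
(x*X) => (x*x)   [X -> x]

E => R => X => (E) => (E*R) => (R*R) => (X*R) => (x*R) => (x*X) => (x*x)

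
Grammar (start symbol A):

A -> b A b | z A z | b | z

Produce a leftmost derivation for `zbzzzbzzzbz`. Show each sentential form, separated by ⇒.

A ⇒ zAz ⇒ zbAbz ⇒ zbzAzbz ⇒ zbzzAzzbz ⇒ zbzzzAzzzbz ⇒ zbzzzbzzzbz

A ⇒ zAz   [A -> z A z]
zAz ⇒ zbAbz   [A -> b A b]
zbAbz ⇒ zbzAzbz   [A -> z A z]
zbzAzbz ⇒ zbzzAzzbz   [A -> z A z]
zbzzAzzbz ⇒ zbzzzAzzzbz   [A -> z A z]
zbzzzAzzzbz ⇒ zbzzzbzzzbz   [A -> b]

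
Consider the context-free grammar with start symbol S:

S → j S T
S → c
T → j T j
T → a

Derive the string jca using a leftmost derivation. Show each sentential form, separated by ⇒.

S ⇒ jST   [S → j S T]
jST ⇒ jcT   [S → c]
jcT ⇒ jca   [T → a]

S ⇒ jST ⇒ jcT ⇒ jca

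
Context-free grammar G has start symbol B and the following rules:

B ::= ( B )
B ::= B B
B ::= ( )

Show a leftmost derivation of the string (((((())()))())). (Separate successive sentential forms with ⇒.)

B ⇒ (B)   [B ::= ( B )]
(B) ⇒ ((B))   [B ::= ( B )]
((B)) ⇒ ((BB))   [B ::= B B]
((BB)) ⇒ (((B)B))   [B ::= ( B )]
(((B)B)) ⇒ ((((B))B))   [B ::= ( B )]
((((B))B)) ⇒ ((((BB))B))   [B ::= B B]
((((BB))B)) ⇒ (((((B)B))B))   [B ::= ( B )]
(((((B)B))B)) ⇒ (((((())B))B))   [B ::= ( )]
(((((())B))B)) ⇒ (((((())()))B))   [B ::= ( )]
(((((())()))B)) ⇒ (((((())()))()))   [B ::= ( )]

B ⇒ (B) ⇒ ((B)) ⇒ ((BB)) ⇒ (((B)B)) ⇒ ((((B))B)) ⇒ ((((BB))B)) ⇒ (((((B)B))B)) ⇒ (((((())B))B)) ⇒ (((((())()))B)) ⇒ (((((())()))()))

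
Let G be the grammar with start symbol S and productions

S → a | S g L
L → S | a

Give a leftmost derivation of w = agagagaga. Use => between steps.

S => SgL   [S → S g L]
SgL => agL   [S → a]
agL => agS   [L → S]
agS => agSgL   [S → S g L]
agSgL => agSgLgL   [S → S g L]
agSgLgL => agSgLgLgL   [S → S g L]
agSgLgLgL => agagLgLgL   [S → a]
agagLgLgL => agagagLgL   [L → a]
agagagLgL => agagagagL   [L → a]
agagagagL => agagagaga   [L → a]

S => SgL => agL => agS => agSgL => agSgLgL => agSgLgLgL => agagLgLgL => agagagLgL => agagagagL => agagagaga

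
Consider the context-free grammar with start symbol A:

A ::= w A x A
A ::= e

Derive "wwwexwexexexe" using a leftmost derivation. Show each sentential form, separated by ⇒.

A⇒wAxA⇒wwAxAxA⇒wwwAxAxAxA⇒wwwexAxAxA⇒wwwexwAxAxAxA⇒wwwexwexAxAxA⇒wwwexwexexAxA⇒wwwexwexexexA⇒wwwexwexexexe

A ⇒ wAxA   [A ::= w A x A]
wAxA ⇒ wwAxAxA   [A ::= w A x A]
wwAxAxA ⇒ wwwAxAxAxA   [A ::= w A x A]
wwwAxAxAxA ⇒ wwwexAxAxA   [A ::= e]
wwwexAxAxA ⇒ wwwexwAxAxAxA   [A ::= w A x A]
wwwexwAxAxAxA ⇒ wwwexwexAxAxA   [A ::= e]
wwwexwexAxAxA ⇒ wwwexwexexAxA   [A ::= e]
wwwexwexexAxA ⇒ wwwexwexexexA   [A ::= e]
wwwexwexexexA ⇒ wwwexwexexexe   [A ::= e]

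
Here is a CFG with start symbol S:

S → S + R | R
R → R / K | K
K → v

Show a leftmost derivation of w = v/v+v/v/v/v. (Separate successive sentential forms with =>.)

S => S+R   [S → S + R]
S+R => R+R   [S → R]
R+R => R/K+R   [R → R / K]
R/K+R => K/K+R   [R → K]
K/K+R => v/K+R   [K → v]
v/K+R => v/v+R   [K → v]
v/v+R => v/v+R/K   [R → R / K]
v/v+R/K => v/v+R/K/K   [R → R / K]
v/v+R/K/K => v/v+R/K/K/K   [R → R / K]
v/v+R/K/K/K => v/v+K/K/K/K   [R → K]
v/v+K/K/K/K => v/v+v/K/K/K   [K → v]
v/v+v/K/K/K => v/v+v/v/K/K   [K → v]
v/v+v/v/K/K => v/v+v/v/v/K   [K → v]
v/v+v/v/v/K => v/v+v/v/v/v   [K → v]

S => S+R => R+R => R/K+R => K/K+R => v/K+R => v/v+R => v/v+R/K => v/v+R/K/K => v/v+R/K/K/K => v/v+K/K/K/K => v/v+v/K/K/K => v/v+v/v/K/K => v/v+v/v/v/K => v/v+v/v/v/v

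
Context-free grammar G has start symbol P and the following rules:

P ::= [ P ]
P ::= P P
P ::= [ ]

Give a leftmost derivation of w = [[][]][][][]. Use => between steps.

P=>PP=>PPP=>PPPP=>[P]PPP=>[PP]PPP=>[[]P]PPP=>[[][]]PPP=>[[][]][]PP=>[[][]][][]P=>[[][]][][][]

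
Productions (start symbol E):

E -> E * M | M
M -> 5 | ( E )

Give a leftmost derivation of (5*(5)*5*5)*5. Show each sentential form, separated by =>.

E => E*M => M*M => (E)*M => (E*M)*M => (E*M*M)*M => (E*M*M*M)*M => (M*M*M*M)*M => (5*M*M*M)*M => (5*(E)*M*M)*M => (5*(M)*M*M)*M => (5*(5)*M*M)*M => (5*(5)*5*M)*M => (5*(5)*5*5)*M => (5*(5)*5*5)*5

E => E*M   [E -> E * M]
E*M => M*M   [E -> M]
M*M => (E)*M   [M -> ( E )]
(E)*M => (E*M)*M   [E -> E * M]
(E*M)*M => (E*M*M)*M   [E -> E * M]
(E*M*M)*M => (E*M*M*M)*M   [E -> E * M]
(E*M*M*M)*M => (M*M*M*M)*M   [E -> M]
(M*M*M*M)*M => (5*M*M*M)*M   [M -> 5]
(5*M*M*M)*M => (5*(E)*M*M)*M   [M -> ( E )]
(5*(E)*M*M)*M => (5*(M)*M*M)*M   [E -> M]
(5*(M)*M*M)*M => (5*(5)*M*M)*M   [M -> 5]
(5*(5)*M*M)*M => (5*(5)*5*M)*M   [M -> 5]
(5*(5)*5*M)*M => (5*(5)*5*5)*M   [M -> 5]
(5*(5)*5*5)*M => (5*(5)*5*5)*5   [M -> 5]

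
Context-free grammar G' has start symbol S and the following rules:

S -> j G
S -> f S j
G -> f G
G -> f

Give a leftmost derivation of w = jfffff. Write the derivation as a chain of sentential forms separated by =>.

S=>jG=>jfG=>jffG=>jfffG=>jffffG=>jfffff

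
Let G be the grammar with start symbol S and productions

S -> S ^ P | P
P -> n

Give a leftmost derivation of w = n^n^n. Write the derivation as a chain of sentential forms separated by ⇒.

S⇒S^P⇒S^P^P⇒P^P^P⇒n^P^P⇒n^n^P⇒n^n^n

S ⇒ S^P   [S -> S ^ P]
S^P ⇒ S^P^P   [S -> S ^ P]
S^P^P ⇒ P^P^P   [S -> P]
P^P^P ⇒ n^P^P   [P -> n]
n^P^P ⇒ n^n^P   [P -> n]
n^n^P ⇒ n^n^n   [P -> n]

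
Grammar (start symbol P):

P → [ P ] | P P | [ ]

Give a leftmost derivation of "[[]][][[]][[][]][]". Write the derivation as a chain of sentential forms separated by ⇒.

P ⇒ PP   [P → P P]
PP ⇒ PPP   [P → P P]
PPP ⇒ [P]PP   [P → [ P ]]
[P]PP ⇒ [[]]PP   [P → [ ]]
[[]]PP ⇒ [[]][]P   [P → [ ]]
[[]][]P ⇒ [[]][]PP   [P → P P]
[[]][]PP ⇒ [[]][]PPP   [P → P P]
[[]][]PPP ⇒ [[]][][P]PP   [P → [ P ]]
[[]][][P]PP ⇒ [[]][][[]]PP   [P → [ ]]
[[]][][[]]PP ⇒ [[]][][[]][P]P   [P → [ P ]]
[[]][][[]][P]P ⇒ [[]][][[]][PP]P   [P → P P]
[[]][][[]][PP]P ⇒ [[]][][[]][[]P]P   [P → [ ]]
[[]][][[]][[]P]P ⇒ [[]][][[]][[][]]P   [P → [ ]]
[[]][][[]][[][]]P ⇒ [[]][][[]][[][]][]   [P → [ ]]

P ⇒ PP ⇒ PPP ⇒ [P]PP ⇒ [[]]PP ⇒ [[]][]P ⇒ [[]][]PP ⇒ [[]][]PPP ⇒ [[]][][P]PP ⇒ [[]][][[]]PP ⇒ [[]][][[]][P]P ⇒ [[]][][[]][PP]P ⇒ [[]][][[]][[]P]P ⇒ [[]][][[]][[][]]P ⇒ [[]][][[]][[][]][]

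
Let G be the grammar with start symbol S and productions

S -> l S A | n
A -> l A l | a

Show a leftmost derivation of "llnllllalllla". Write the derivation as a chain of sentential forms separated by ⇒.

S ⇒ lSA   [S -> l S A]
lSA ⇒ llSAA   [S -> l S A]
llSAA ⇒ llnAA   [S -> n]
llnAA ⇒ llnlAlA   [A -> l A l]
llnlAlA ⇒ llnllAllA   [A -> l A l]
llnllAllA ⇒ llnlllAlllA   [A -> l A l]
llnlllAlllA ⇒ llnllllAllllA   [A -> l A l]
llnllllAllllA ⇒ llnllllallllA   [A -> a]
llnllllallllA ⇒ llnllllalllla   [A -> a]

S⇒lSA⇒llSAA⇒llnAA⇒llnlAlA⇒llnllAllA⇒llnlllAlllA⇒llnllllAllllA⇒llnllllallllA⇒llnllllalllla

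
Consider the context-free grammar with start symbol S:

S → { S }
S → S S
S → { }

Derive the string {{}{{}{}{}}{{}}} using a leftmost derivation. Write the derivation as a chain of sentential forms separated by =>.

S => {S} => {SS} => {{}S} => {{}SS} => {{}{S}S} => {{}{SS}S} => {{}{{}S}S} => {{}{{}SS}S} => {{}{{}{}S}S} => {{}{{}{}{}}S} => {{}{{}{}{}}{S}} => {{}{{}{}{}}{{}}}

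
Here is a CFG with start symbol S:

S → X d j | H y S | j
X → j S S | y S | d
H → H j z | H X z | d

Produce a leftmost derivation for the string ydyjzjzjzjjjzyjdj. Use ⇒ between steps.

S ⇒ Xdj ⇒ ySdj ⇒ yHySdj ⇒ yHXzySdj ⇒ yHjzXzySdj ⇒ yHjzjzXzySdj ⇒ yHXzjzjzXzySdj ⇒ ydXzjzjzXzySdj ⇒ ydySzjzjzXzySdj ⇒ ydyjzjzjzXzySdj ⇒ ydyjzjzjzjSSzySdj ⇒ ydyjzjzjzjjSzySdj ⇒ ydyjzjzjzjjjzySdj ⇒ ydyjzjzjzjjjzyjdj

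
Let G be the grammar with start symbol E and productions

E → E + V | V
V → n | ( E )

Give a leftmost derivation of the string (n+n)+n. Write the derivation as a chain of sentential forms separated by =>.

E => E+V => V+V => (E)+V => (E+V)+V => (V+V)+V => (n+V)+V => (n+n)+V => (n+n)+n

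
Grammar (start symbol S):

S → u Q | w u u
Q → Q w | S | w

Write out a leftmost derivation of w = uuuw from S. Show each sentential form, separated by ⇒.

S ⇒ uQ ⇒ uS ⇒ uuQ ⇒ uuS ⇒ uuuQ ⇒ uuuw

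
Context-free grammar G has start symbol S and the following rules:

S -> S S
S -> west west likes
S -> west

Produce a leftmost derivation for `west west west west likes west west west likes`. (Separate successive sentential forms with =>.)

S => S S => S S S => west S S => west west S => west west S S => west west S S S => west west west west likes S S => west west west west likes west S => west west west west likes west west west likes

S => S S   [S -> S S]
S S => S S S   [S -> S S]
S S S => west S S   [S -> west]
west S S => west west S   [S -> west]
west west S => west west S S   [S -> S S]
west west S S => west west S S S   [S -> S S]
west west S S S => west west west west likes S S   [S -> west west likes]
west west west west likes S S => west west west west likes west S   [S -> west]
west west west west likes west S => west west west west likes west west west likes   [S -> west west likes]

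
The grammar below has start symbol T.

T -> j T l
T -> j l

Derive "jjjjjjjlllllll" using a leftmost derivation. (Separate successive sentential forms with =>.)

T => jTl => jjTll => jjjTlll => jjjjTllll => jjjjjTlllll => jjjjjjTllllll => jjjjjjjlllllll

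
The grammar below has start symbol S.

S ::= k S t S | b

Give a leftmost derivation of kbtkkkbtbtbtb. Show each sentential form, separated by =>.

S => kStS   [S ::= k S t S]
kStS => kbtS   [S ::= b]
kbtS => kbtkStS   [S ::= k S t S]
kbtkStS => kbtkkStStS   [S ::= k S t S]
kbtkkStStS => kbtkkkStStStS   [S ::= k S t S]
kbtkkkStStStS => kbtkkkbtStStS   [S ::= b]
kbtkkkbtStStS => kbtkkkbtbtStS   [S ::= b]
kbtkkkbtbtStS => kbtkkkbtbtbtS   [S ::= b]
kbtkkkbtbtbtS => kbtkkkbtbtbtb   [S ::= b]

S => kStS => kbtS => kbtkStS => kbtkkStStS => kbtkkkStStStS => kbtkkkbtStStS => kbtkkkbtbtStS => kbtkkkbtbtbtS => kbtkkkbtbtbtb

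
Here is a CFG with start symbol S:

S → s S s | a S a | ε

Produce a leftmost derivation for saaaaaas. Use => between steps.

S => sSs   [S → s S s]
sSs => saSas   [S → a S a]
saSas => saaSaas   [S → a S a]
saaSaas => saaaSaaas   [S → a S a]
saaaSaaas => saaaaaas   [S → ε]

S=>sSs=>saSas=>saaSaas=>saaaSaaas=>saaaaaas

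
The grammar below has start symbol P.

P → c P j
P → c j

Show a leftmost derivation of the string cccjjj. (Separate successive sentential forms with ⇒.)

P ⇒ cPj   [P → c P j]
cPj ⇒ ccPjj   [P → c P j]
ccPjj ⇒ cccjjj   [P → c j]

P ⇒ cPj ⇒ ccPjj ⇒ cccjjj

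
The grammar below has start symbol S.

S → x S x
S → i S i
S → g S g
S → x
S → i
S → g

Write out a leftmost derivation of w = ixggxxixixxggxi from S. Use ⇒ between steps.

S⇒iSi⇒ixSxi⇒ixgSgxi⇒ixggSggxi⇒ixggxSxggxi⇒ixggxxSxxggxi⇒ixggxxiSixxggxi⇒ixggxxixixxggxi

S ⇒ iSi   [S → i S i]
iSi ⇒ ixSxi   [S → x S x]
ixSxi ⇒ ixgSgxi   [S → g S g]
ixgSgxi ⇒ ixggSggxi   [S → g S g]
ixggSggxi ⇒ ixggxSxggxi   [S → x S x]
ixggxSxggxi ⇒ ixggxxSxxggxi   [S → x S x]
ixggxxSxxggxi ⇒ ixggxxiSixxggxi   [S → i S i]
ixggxxiSixxggxi ⇒ ixggxxixixxggxi   [S → x]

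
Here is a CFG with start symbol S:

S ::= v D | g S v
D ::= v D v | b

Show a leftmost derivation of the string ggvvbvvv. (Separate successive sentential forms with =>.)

S => gSv   [S ::= g S v]
gSv => ggSvv   [S ::= g S v]
ggSvv => ggvDvv   [S ::= v D]
ggvDvv => ggvvDvvv   [D ::= v D v]
ggvvDvvv => ggvvbvvv   [D ::= b]

S => gSv => ggSvv => ggvDvv => ggvvDvvv => ggvvbvvv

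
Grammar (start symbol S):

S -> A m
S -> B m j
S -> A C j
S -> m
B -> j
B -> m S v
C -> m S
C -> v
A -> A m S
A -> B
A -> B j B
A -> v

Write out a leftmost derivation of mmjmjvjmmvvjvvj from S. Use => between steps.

S => ACj   [S -> A C j]
ACj => BCj   [A -> B]
BCj => mSvCj   [B -> m S v]
mSvCj => mACjvCj   [S -> A C j]
mACjvCj => mBjBCjvCj   [A -> B j B]
mBjBCjvCj => mmSvjBCjvCj   [B -> m S v]
mmSvjBCjvCj => mmBmjvjBCjvCj   [S -> B m j]
mmBmjvjBCjvCj => mmjmjvjBCjvCj   [B -> j]
mmjmjvjBCjvCj => mmjmjvjmSvCjvCj   [B -> m S v]
mmjmjvjmSvCjvCj => mmjmjvjmmvCjvCj   [S -> m]
mmjmjvjmmvCjvCj => mmjmjvjmmvvjvCj   [C -> v]
mmjmjvjmmvvjvCj => mmjmjvjmmvvjvvj   [C -> v]

S => ACj => BCj => mSvCj => mACjvCj => mBjBCjvCj => mmSvjBCjvCj => mmBmjvjBCjvCj => mmjmjvjBCjvCj => mmjmjvjmSvCjvCj => mmjmjvjmmvCjvCj => mmjmjvjmmvvjvCj => mmjmjvjmmvvjvvj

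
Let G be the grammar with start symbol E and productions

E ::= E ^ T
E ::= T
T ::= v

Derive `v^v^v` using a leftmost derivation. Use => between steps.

E => E^T   [E ::= E ^ T]
E^T => E^T^T   [E ::= E ^ T]
E^T^T => T^T^T   [E ::= T]
T^T^T => v^T^T   [T ::= v]
v^T^T => v^v^T   [T ::= v]
v^v^T => v^v^v   [T ::= v]

E => E^T => E^T^T => T^T^T => v^T^T => v^v^T => v^v^v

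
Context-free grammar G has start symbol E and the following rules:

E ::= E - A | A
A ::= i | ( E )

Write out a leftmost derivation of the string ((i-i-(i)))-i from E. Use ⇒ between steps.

E ⇒ E-A   [E ::= E - A]
E-A ⇒ A-A   [E ::= A]
A-A ⇒ (E)-A   [A ::= ( E )]
(E)-A ⇒ (A)-A   [E ::= A]
(A)-A ⇒ ((E))-A   [A ::= ( E )]
((E))-A ⇒ ((E-A))-A   [E ::= E - A]
((E-A))-A ⇒ ((E-A-A))-A   [E ::= E - A]
((E-A-A))-A ⇒ ((A-A-A))-A   [E ::= A]
((A-A-A))-A ⇒ ((i-A-A))-A   [A ::= i]
((i-A-A))-A ⇒ ((i-i-A))-A   [A ::= i]
((i-i-A))-A ⇒ ((i-i-(E)))-A   [A ::= ( E )]
((i-i-(E)))-A ⇒ ((i-i-(A)))-A   [E ::= A]
((i-i-(A)))-A ⇒ ((i-i-(i)))-A   [A ::= i]
((i-i-(i)))-A ⇒ ((i-i-(i)))-i   [A ::= i]

E ⇒ E-A ⇒ A-A ⇒ (E)-A ⇒ (A)-A ⇒ ((E))-A ⇒ ((E-A))-A ⇒ ((E-A-A))-A ⇒ ((A-A-A))-A ⇒ ((i-A-A))-A ⇒ ((i-i-A))-A ⇒ ((i-i-(E)))-A ⇒ ((i-i-(A)))-A ⇒ ((i-i-(i)))-A ⇒ ((i-i-(i)))-i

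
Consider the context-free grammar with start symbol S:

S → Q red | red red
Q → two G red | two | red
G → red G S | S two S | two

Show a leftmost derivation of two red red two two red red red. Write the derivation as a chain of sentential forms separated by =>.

S => Q red   [S → Q red]
Q red => two G red red   [Q → two G red]
two G red red => two S two S red red   [G → S two S]
two S two S red red => two Q red two S red red   [S → Q red]
two Q red two S red red => two red red two S red red   [Q → red]
two red red two S red red => two red red two Q red red red   [S → Q red]
two red red two Q red red red => two red red two two red red red   [Q → two]

S => Q red => two G red red => two S two S red red => two Q red two S red red => two red red two S red red => two red red two Q red red red => two red red two two red red red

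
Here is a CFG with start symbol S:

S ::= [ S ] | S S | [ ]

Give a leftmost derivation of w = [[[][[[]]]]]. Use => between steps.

S=>[S]=>[[S]]=>[[SS]]=>[[[]S]]=>[[[][S]]]=>[[[][[S]]]]=>[[[][[[]]]]]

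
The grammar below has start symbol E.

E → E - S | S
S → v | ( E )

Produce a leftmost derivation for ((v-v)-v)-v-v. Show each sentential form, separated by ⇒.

E ⇒ E-S   [E → E - S]
E-S ⇒ E-S-S   [E → E - S]
E-S-S ⇒ S-S-S   [E → S]
S-S-S ⇒ (E)-S-S   [S → ( E )]
(E)-S-S ⇒ (E-S)-S-S   [E → E - S]
(E-S)-S-S ⇒ (S-S)-S-S   [E → S]
(S-S)-S-S ⇒ ((E)-S)-S-S   [S → ( E )]
((E)-S)-S-S ⇒ ((E-S)-S)-S-S   [E → E - S]
((E-S)-S)-S-S ⇒ ((S-S)-S)-S-S   [E → S]
((S-S)-S)-S-S ⇒ ((v-S)-S)-S-S   [S → v]
((v-S)-S)-S-S ⇒ ((v-v)-S)-S-S   [S → v]
((v-v)-S)-S-S ⇒ ((v-v)-v)-S-S   [S → v]
((v-v)-v)-S-S ⇒ ((v-v)-v)-v-S   [S → v]
((v-v)-v)-v-S ⇒ ((v-v)-v)-v-v   [S → v]

E ⇒ E-S ⇒ E-S-S ⇒ S-S-S ⇒ (E)-S-S ⇒ (E-S)-S-S ⇒ (S-S)-S-S ⇒ ((E)-S)-S-S ⇒ ((E-S)-S)-S-S ⇒ ((S-S)-S)-S-S ⇒ ((v-S)-S)-S-S ⇒ ((v-v)-S)-S-S ⇒ ((v-v)-v)-S-S ⇒ ((v-v)-v)-v-S ⇒ ((v-v)-v)-v-v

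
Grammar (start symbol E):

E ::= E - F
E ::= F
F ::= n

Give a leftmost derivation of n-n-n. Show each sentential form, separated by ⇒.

E ⇒ E-F ⇒ E-F-F ⇒ F-F-F ⇒ n-F-F ⇒ n-n-F ⇒ n-n-n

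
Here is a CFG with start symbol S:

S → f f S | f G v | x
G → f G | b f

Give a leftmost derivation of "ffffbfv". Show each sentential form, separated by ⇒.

S⇒ffS⇒fffGv⇒ffffGv⇒ffffbfv

S ⇒ ffS   [S → f f S]
ffS ⇒ fffGv   [S → f G v]
fffGv ⇒ ffffGv   [G → f G]
ffffGv ⇒ ffffbfv   [G → b f]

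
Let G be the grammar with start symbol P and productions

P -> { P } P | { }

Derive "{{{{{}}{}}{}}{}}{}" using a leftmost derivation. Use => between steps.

P=>{P}P=>{{P}P}P=>{{{P}P}P}P=>{{{{P}P}P}P}P=>{{{{{}}P}P}P}P=>{{{{{}}{}}P}P}P=>{{{{{}}{}}{}}P}P=>{{{{{}}{}}{}}{}}P=>{{{{{}}{}}{}}{}}{}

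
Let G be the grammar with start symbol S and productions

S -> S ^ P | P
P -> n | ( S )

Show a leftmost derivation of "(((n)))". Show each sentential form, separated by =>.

S => P => (S) => (P) => ((S)) => ((P)) => (((S))) => (((P))) => (((n)))

S => P   [S -> P]
P => (S)   [P -> ( S )]
(S) => (P)   [S -> P]
(P) => ((S))   [P -> ( S )]
((S)) => ((P))   [S -> P]
((P)) => (((S)))   [P -> ( S )]
(((S))) => (((P)))   [S -> P]
(((P))) => (((n)))   [P -> n]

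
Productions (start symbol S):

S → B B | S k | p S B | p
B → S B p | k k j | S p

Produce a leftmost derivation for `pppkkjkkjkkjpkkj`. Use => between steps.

S => BB => SBpB => pSBBpB => ppSBBBpB => pppBBBpB => pppkkjBBpB => pppkkjkkjBpB => pppkkjkkjkkjpB => pppkkjkkjkkjpkkj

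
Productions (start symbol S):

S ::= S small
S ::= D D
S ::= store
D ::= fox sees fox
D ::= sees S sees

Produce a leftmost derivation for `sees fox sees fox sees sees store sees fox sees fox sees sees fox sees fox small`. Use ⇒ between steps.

S ⇒ S small   [S ::= S small]
S small ⇒ D D small   [S ::= D D]
D D small ⇒ sees S sees D small   [D ::= sees S sees]
sees S sees D small ⇒ sees D D sees D small   [S ::= D D]
sees D D sees D small ⇒ sees fox sees fox D sees D small   [D ::= fox sees fox]
sees fox sees fox D sees D small ⇒ sees fox sees fox sees S sees sees D small   [D ::= sees S sees]
sees fox sees fox sees S sees sees D small ⇒ sees fox sees fox sees D D sees sees D small   [S ::= D D]
sees fox sees fox sees D D sees sees D small ⇒ sees fox sees fox sees sees S sees D sees sees D small   [D ::= sees S sees]
sees fox sees fox sees sees S sees D sees sees D small ⇒ sees fox sees fox sees sees store sees D sees sees D small   [S ::= store]
sees fox sees fox sees sees store sees D sees sees D small ⇒ sees fox sees fox sees sees store sees fox sees fox sees sees D small   [D ::= fox sees fox]
sees fox sees fox sees sees store sees fox sees fox sees sees D small ⇒ sees fox sees fox sees sees store sees fox sees fox sees sees fox sees fox small   [D ::= fox sees fox]

S ⇒ S small ⇒ D D small ⇒ sees S sees D small ⇒ sees D D sees D small ⇒ sees fox sees fox D sees D small ⇒ sees fox sees fox sees S sees sees D small ⇒ sees fox sees fox sees D D sees sees D small ⇒ sees fox sees fox sees sees S sees D sees sees D small ⇒ sees fox sees fox sees sees store sees D sees sees D small ⇒ sees fox sees fox sees sees store sees fox sees fox sees sees D small ⇒ sees fox sees fox sees sees store sees fox sees fox sees sees fox sees fox small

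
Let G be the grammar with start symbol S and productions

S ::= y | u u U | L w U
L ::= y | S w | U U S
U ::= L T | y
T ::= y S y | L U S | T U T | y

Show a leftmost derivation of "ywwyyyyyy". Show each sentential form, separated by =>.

S=>LwU=>SwwU=>ywwU=>ywwLT=>ywwUUST=>ywwyUST=>ywwyyST=>ywwyyyT=>ywwyyyySy=>ywwyyyyyy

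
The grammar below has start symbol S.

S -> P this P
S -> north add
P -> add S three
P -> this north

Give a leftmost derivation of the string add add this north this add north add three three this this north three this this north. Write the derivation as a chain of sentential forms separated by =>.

S => P this P => add S three this P => add P this P three this P => add add S three this P three this P => add add P this P three this P three this P => add add this north this P three this P three this P => add add this north this add S three three this P three this P => add add this north this add north add three three this P three this P => add add this north this add north add three three this this north three this P => add add this north this add north add three three this this north three this this north

S => P this P   [S -> P this P]
P this P => add S three this P   [P -> add S three]
add S three this P => add P this P three this P   [S -> P this P]
add P this P three this P => add add S three this P three this P   [P -> add S three]
add add S three this P three this P => add add P this P three this P three this P   [S -> P this P]
add add P this P three this P three this P => add add this north this P three this P three this P   [P -> this north]
add add this north this P three this P three this P => add add this north this add S three three this P three this P   [P -> add S three]
add add this north this add S three three this P three this P => add add this north this add north add three three this P three this P   [S -> north add]
add add this north this add north add three three this P three this P => add add this north this add north add three three this this north three this P   [P -> this north]
add add this north this add north add three three this this north three this P => add add this north this add north add three three this this north three this this north   [P -> this north]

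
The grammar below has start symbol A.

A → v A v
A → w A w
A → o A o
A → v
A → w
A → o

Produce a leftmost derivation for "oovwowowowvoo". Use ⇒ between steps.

A ⇒ oAo ⇒ ooAoo ⇒ oovAvoo ⇒ oovwAwvoo ⇒ oovwoAowvoo ⇒ oovwowAwowvoo ⇒ oovwowowowvoo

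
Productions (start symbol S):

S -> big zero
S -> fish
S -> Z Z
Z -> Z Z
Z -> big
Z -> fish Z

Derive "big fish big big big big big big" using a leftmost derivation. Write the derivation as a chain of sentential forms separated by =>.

S => Z Z   [S -> Z Z]
Z Z => Z Z Z   [Z -> Z Z]
Z Z Z => Z Z Z Z   [Z -> Z Z]
Z Z Z Z => Z Z Z Z Z   [Z -> Z Z]
Z Z Z Z Z => Z Z Z Z Z Z   [Z -> Z Z]
Z Z Z Z Z Z => Z Z Z Z Z Z Z   [Z -> Z Z]
Z Z Z Z Z Z Z => big Z Z Z Z Z Z   [Z -> big]
big Z Z Z Z Z Z => big fish Z Z Z Z Z Z   [Z -> fish Z]
big fish Z Z Z Z Z Z => big fish big Z Z Z Z Z   [Z -> big]
big fish big Z Z Z Z Z => big fish big big Z Z Z Z   [Z -> big]
big fish big big Z Z Z Z => big fish big big big Z Z Z   [Z -> big]
big fish big big big Z Z Z => big fish big big big big Z Z   [Z -> big]
big fish big big big big Z Z => big fish big big big big big Z   [Z -> big]
big fish big big big big big Z => big fish big big big big big big   [Z -> big]

S => Z Z => Z Z Z => Z Z Z Z => Z Z Z Z Z => Z Z Z Z Z Z => Z Z Z Z Z Z Z => big Z Z Z Z Z Z => big fish Z Z Z Z Z Z => big fish big Z Z Z Z Z => big fish big big Z Z Z Z => big fish big big big Z Z Z => big fish big big big big Z Z => big fish big big big big big Z => big fish big big big big big big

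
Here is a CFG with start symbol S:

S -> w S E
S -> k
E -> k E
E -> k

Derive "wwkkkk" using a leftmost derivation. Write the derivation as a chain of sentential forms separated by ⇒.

S⇒wSE⇒wwSEE⇒wwkEE⇒wwkkE⇒wwkkkE⇒wwkkkk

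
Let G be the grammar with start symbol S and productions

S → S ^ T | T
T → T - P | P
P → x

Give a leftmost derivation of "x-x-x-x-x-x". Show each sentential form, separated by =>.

S => T   [S → T]
T => T-P   [T → T - P]
T-P => T-P-P   [T → T - P]
T-P-P => T-P-P-P   [T → T - P]
T-P-P-P => T-P-P-P-P   [T → T - P]
T-P-P-P-P => T-P-P-P-P-P   [T → T - P]
T-P-P-P-P-P => P-P-P-P-P-P   [T → P]
P-P-P-P-P-P => x-P-P-P-P-P   [P → x]
x-P-P-P-P-P => x-x-P-P-P-P   [P → x]
x-x-P-P-P-P => x-x-x-P-P-P   [P → x]
x-x-x-P-P-P => x-x-x-x-P-P   [P → x]
x-x-x-x-P-P => x-x-x-x-x-P   [P → x]
x-x-x-x-x-P => x-x-x-x-x-x   [P → x]

S => T => T-P => T-P-P => T-P-P-P => T-P-P-P-P => T-P-P-P-P-P => P-P-P-P-P-P => x-P-P-P-P-P => x-x-P-P-P-P => x-x-x-P-P-P => x-x-x-x-P-P => x-x-x-x-x-P => x-x-x-x-x-x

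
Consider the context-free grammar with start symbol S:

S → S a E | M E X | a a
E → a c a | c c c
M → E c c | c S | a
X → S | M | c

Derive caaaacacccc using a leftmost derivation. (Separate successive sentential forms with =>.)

S=>MEX=>cSEX=>cSaEEX=>caaaEEX=>caaaacaEX=>caaaacacccX=>caaaacacccc

S => MEX   [S → M E X]
MEX => cSEX   [M → c S]
cSEX => cSaEEX   [S → S a E]
cSaEEX => caaaEEX   [S → a a]
caaaEEX => caaaacaEX   [E → a c a]
caaaacaEX => caaaacacccX   [E → c c c]
caaaacacccX => caaaacacccc   [X → c]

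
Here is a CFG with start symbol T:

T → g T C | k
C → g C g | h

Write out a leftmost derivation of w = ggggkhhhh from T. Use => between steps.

T=>gTC=>ggTCC=>gggTCCC=>ggggTCCCC=>ggggkCCCC=>ggggkhCCC=>ggggkhhCC=>ggggkhhhC=>ggggkhhhh

T => gTC   [T → g T C]
gTC => ggTCC   [T → g T C]
ggTCC => gggTCCC   [T → g T C]
gggTCCC => ggggTCCCC   [T → g T C]
ggggTCCCC => ggggkCCCC   [T → k]
ggggkCCCC => ggggkhCCC   [C → h]
ggggkhCCC => ggggkhhCC   [C → h]
ggggkhhCC => ggggkhhhC   [C → h]
ggggkhhhC => ggggkhhhh   [C → h]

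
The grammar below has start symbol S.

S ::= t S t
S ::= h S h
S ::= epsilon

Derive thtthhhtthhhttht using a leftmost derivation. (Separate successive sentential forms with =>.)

S => tSt => thSht => thtStht => thttSttht => thtthShttht => thtthhShhttht => thtthhhShhhttht => thtthhhtSthhhttht => thtthhhtthhhttht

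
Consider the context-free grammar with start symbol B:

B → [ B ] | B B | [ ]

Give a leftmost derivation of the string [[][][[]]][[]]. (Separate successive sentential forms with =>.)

B => BB => [B]B => [BB]B => [BBB]B => [[]BB]B => [[][]B]B => [[][][B]]B => [[][][[]]]B => [[][][[]]][B] => [[][][[]]][[]]

B => BB   [B → B B]
BB => [B]B   [B → [ B ]]
[B]B => [BB]B   [B → B B]
[BB]B => [BBB]B   [B → B B]
[BBB]B => [[]BB]B   [B → [ ]]
[[]BB]B => [[][]B]B   [B → [ ]]
[[][]B]B => [[][][B]]B   [B → [ B ]]
[[][][B]]B => [[][][[]]]B   [B → [ ]]
[[][][[]]]B => [[][][[]]][B]   [B → [ B ]]
[[][][[]]][B] => [[][][[]]][[]]   [B → [ ]]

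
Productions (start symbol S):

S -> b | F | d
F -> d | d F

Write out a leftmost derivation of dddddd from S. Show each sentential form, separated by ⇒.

S ⇒ F ⇒ dF ⇒ ddF ⇒ dddF ⇒ ddddF ⇒ dddddF ⇒ dddddd

S ⇒ F   [S -> F]
F ⇒ dF   [F -> d F]
dF ⇒ ddF   [F -> d F]
ddF ⇒ dddF   [F -> d F]
dddF ⇒ ddddF   [F -> d F]
ddddF ⇒ dddddF   [F -> d F]
dddddF ⇒ dddddd   [F -> d]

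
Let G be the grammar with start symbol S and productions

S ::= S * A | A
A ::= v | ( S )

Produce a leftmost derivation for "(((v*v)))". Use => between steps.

S => A => (S) => (A) => ((S)) => ((A)) => (((S))) => (((S*A))) => (((A*A))) => (((v*A))) => (((v*v)))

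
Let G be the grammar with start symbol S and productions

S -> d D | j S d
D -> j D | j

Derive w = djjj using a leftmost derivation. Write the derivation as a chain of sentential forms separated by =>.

S => dD   [S -> d D]
dD => djD   [D -> j D]
djD => djjD   [D -> j D]
djjD => djjj   [D -> j]

S=>dD=>djD=>djjD=>djjj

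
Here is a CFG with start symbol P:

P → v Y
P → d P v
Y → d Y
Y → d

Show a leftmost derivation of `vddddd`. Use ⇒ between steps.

P⇒vY⇒vdY⇒vddY⇒vdddY⇒vddddY⇒vddddd

P ⇒ vY   [P → v Y]
vY ⇒ vdY   [Y → d Y]
vdY ⇒ vddY   [Y → d Y]
vddY ⇒ vdddY   [Y → d Y]
vdddY ⇒ vddddY   [Y → d Y]
vddddY ⇒ vddddd   [Y → d]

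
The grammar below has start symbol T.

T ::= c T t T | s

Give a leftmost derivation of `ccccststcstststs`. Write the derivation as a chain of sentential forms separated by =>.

T=>cTtT=>ccTtTtT=>cccTtTtTtT=>ccccTtTtTtTtT=>ccccstTtTtTtT=>ccccststTtTtT=>ccccststcTtTtTtT=>ccccststcstTtTtT=>ccccststcststTtT=>ccccststcstststT=>ccccststcstststs

T => cTtT   [T ::= c T t T]
cTtT => ccTtTtT   [T ::= c T t T]
ccTtTtT => cccTtTtTtT   [T ::= c T t T]
cccTtTtTtT => ccccTtTtTtTtT   [T ::= c T t T]
ccccTtTtTtTtT => ccccstTtTtTtT   [T ::= s]
ccccstTtTtTtT => ccccststTtTtT   [T ::= s]
ccccststTtTtT => ccccststcTtTtTtT   [T ::= c T t T]
ccccststcTtTtTtT => ccccststcstTtTtT   [T ::= s]
ccccststcstTtTtT => ccccststcststTtT   [T ::= s]
ccccststcststTtT => ccccststcstststT   [T ::= s]
ccccststcstststT => ccccststcstststs   [T ::= s]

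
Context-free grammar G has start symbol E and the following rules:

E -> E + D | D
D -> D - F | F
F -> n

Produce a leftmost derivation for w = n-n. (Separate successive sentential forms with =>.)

E => D => D-F => F-F => n-F => n-n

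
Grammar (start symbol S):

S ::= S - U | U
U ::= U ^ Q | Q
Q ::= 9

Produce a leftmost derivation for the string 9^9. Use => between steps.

S => U   [S ::= U]
U => U^Q   [U ::= U ^ Q]
U^Q => Q^Q   [U ::= Q]
Q^Q => 9^Q   [Q ::= 9]
9^Q => 9^9   [Q ::= 9]

S=>U=>U^Q=>Q^Q=>9^Q=>9^9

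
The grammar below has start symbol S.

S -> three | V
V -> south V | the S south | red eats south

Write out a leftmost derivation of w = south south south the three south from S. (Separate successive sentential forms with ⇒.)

S ⇒ V ⇒ south V ⇒ south south V ⇒ south south south V ⇒ south south south the S south ⇒ south south south the three south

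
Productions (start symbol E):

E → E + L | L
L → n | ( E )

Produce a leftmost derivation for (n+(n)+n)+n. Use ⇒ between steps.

E ⇒ E+L   [E → E + L]
E+L ⇒ L+L   [E → L]
L+L ⇒ (E)+L   [L → ( E )]
(E)+L ⇒ (E+L)+L   [E → E + L]
(E+L)+L ⇒ (E+L+L)+L   [E → E + L]
(E+L+L)+L ⇒ (L+L+L)+L   [E → L]
(L+L+L)+L ⇒ (n+L+L)+L   [L → n]
(n+L+L)+L ⇒ (n+(E)+L)+L   [L → ( E )]
(n+(E)+L)+L ⇒ (n+(L)+L)+L   [E → L]
(n+(L)+L)+L ⇒ (n+(n)+L)+L   [L → n]
(n+(n)+L)+L ⇒ (n+(n)+n)+L   [L → n]
(n+(n)+n)+L ⇒ (n+(n)+n)+n   [L → n]

E ⇒ E+L ⇒ L+L ⇒ (E)+L ⇒ (E+L)+L ⇒ (E+L+L)+L ⇒ (L+L+L)+L ⇒ (n+L+L)+L ⇒ (n+(E)+L)+L ⇒ (n+(L)+L)+L ⇒ (n+(n)+L)+L ⇒ (n+(n)+n)+L ⇒ (n+(n)+n)+n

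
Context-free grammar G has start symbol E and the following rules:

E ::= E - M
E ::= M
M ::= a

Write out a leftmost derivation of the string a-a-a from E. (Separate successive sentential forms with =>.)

E => E-M   [E ::= E - M]
E-M => E-M-M   [E ::= E - M]
E-M-M => M-M-M   [E ::= M]
M-M-M => a-M-M   [M ::= a]
a-M-M => a-a-M   [M ::= a]
a-a-M => a-a-a   [M ::= a]

E=>E-M=>E-M-M=>M-M-M=>a-M-M=>a-a-M=>a-a-a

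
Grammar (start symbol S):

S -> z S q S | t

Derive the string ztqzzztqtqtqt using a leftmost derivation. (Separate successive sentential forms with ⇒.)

S ⇒ zSqS   [S -> z S q S]
zSqS ⇒ ztqS   [S -> t]
ztqS ⇒ ztqzSqS   [S -> z S q S]
ztqzSqS ⇒ ztqzzSqSqS   [S -> z S q S]
ztqzzSqSqS ⇒ ztqzzzSqSqSqS   [S -> z S q S]
ztqzzzSqSqSqS ⇒ ztqzzztqSqSqS   [S -> t]
ztqzzztqSqSqS ⇒ ztqzzztqtqSqS   [S -> t]
ztqzzztqtqSqS ⇒ ztqzzztqtqtqS   [S -> t]
ztqzzztqtqtqS ⇒ ztqzzztqtqtqt   [S -> t]

S ⇒ zSqS ⇒ ztqS ⇒ ztqzSqS ⇒ ztqzzSqSqS ⇒ ztqzzzSqSqSqS ⇒ ztqzzztqSqSqS ⇒ ztqzzztqtqSqS ⇒ ztqzzztqtqtqS ⇒ ztqzzztqtqtqt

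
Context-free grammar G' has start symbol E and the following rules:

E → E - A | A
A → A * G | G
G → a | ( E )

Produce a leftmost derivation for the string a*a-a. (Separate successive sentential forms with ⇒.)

E⇒E-A⇒A-A⇒A*G-A⇒G*G-A⇒a*G-A⇒a*a-A⇒a*a-G⇒a*a-a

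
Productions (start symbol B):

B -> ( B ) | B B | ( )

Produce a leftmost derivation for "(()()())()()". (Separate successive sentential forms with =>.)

B => BB => BBB => (B)BB => (BB)BB => (BBB)BB => (()BB)BB => (()()B)BB => (()()())BB => (()()())()B => (()()())()()

B => BB   [B -> B B]
BB => BBB   [B -> B B]
BBB => (B)BB   [B -> ( B )]
(B)BB => (BB)BB   [B -> B B]
(BB)BB => (BBB)BB   [B -> B B]
(BBB)BB => (()BB)BB   [B -> ( )]
(()BB)BB => (()()B)BB   [B -> ( )]
(()()B)BB => (()()())BB   [B -> ( )]
(()()())BB => (()()())()B   [B -> ( )]
(()()())()B => (()()())()()   [B -> ( )]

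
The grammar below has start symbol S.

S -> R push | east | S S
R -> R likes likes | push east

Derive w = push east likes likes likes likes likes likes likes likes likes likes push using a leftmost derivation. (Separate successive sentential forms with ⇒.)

S ⇒ R push ⇒ R likes likes push ⇒ R likes likes likes likes push ⇒ R likes likes likes likes likes likes push ⇒ R likes likes likes likes likes likes likes likes push ⇒ R likes likes likes likes likes likes likes likes likes likes push ⇒ push east likes likes likes likes likes likes likes likes likes likes push

S ⇒ R push   [S -> R push]
R push ⇒ R likes likes push   [R -> R likes likes]
R likes likes push ⇒ R likes likes likes likes push   [R -> R likes likes]
R likes likes likes likes push ⇒ R likes likes likes likes likes likes push   [R -> R likes likes]
R likes likes likes likes likes likes push ⇒ R likes likes likes likes likes likes likes likes push   [R -> R likes likes]
R likes likes likes likes likes likes likes likes push ⇒ R likes likes likes likes likes likes likes likes likes likes push   [R -> R likes likes]
R likes likes likes likes likes likes likes likes likes likes push ⇒ push east likes likes likes likes likes likes likes likes likes likes push   [R -> push east]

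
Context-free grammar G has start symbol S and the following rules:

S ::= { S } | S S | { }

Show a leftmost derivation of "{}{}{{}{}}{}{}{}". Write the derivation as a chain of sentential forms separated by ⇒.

S ⇒ SS   [S ::= S S]
SS ⇒ SSS   [S ::= S S]
SSS ⇒ {}SS   [S ::= { }]
{}SS ⇒ {}{}S   [S ::= { }]
{}{}S ⇒ {}{}SS   [S ::= S S]
{}{}SS ⇒ {}{}SSS   [S ::= S S]
{}{}SSS ⇒ {}{}SSSS   [S ::= S S]
{}{}SSSS ⇒ {}{}{S}SSS   [S ::= { S }]
{}{}{S}SSS ⇒ {}{}{SS}SSS   [S ::= S S]
{}{}{SS}SSS ⇒ {}{}{{}S}SSS   [S ::= { }]
{}{}{{}S}SSS ⇒ {}{}{{}{}}SSS   [S ::= { }]
{}{}{{}{}}SSS ⇒ {}{}{{}{}}{}SS   [S ::= { }]
{}{}{{}{}}{}SS ⇒ {}{}{{}{}}{}{}S   [S ::= { }]
{}{}{{}{}}{}{}S ⇒ {}{}{{}{}}{}{}{}   [S ::= { }]

S ⇒ SS ⇒ SSS ⇒ {}SS ⇒ {}{}S ⇒ {}{}SS ⇒ {}{}SSS ⇒ {}{}SSSS ⇒ {}{}{S}SSS ⇒ {}{}{SS}SSS ⇒ {}{}{{}S}SSS ⇒ {}{}{{}{}}SSS ⇒ {}{}{{}{}}{}SS ⇒ {}{}{{}{}}{}{}S ⇒ {}{}{{}{}}{}{}{}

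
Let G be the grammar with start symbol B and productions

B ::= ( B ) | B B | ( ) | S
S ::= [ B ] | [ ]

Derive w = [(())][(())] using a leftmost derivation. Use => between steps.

B => BB   [B ::= B B]
BB => SB   [B ::= S]
SB => [B]B   [S ::= [ B ]]
[B]B => [(B)]B   [B ::= ( B )]
[(B)]B => [(())]B   [B ::= ( )]
[(())]B => [(())]S   [B ::= S]
[(())]S => [(())][B]   [S ::= [ B ]]
[(())][B] => [(())][(B)]   [B ::= ( B )]
[(())][(B)] => [(())][(())]   [B ::= ( )]

B => BB => SB => [B]B => [(B)]B => [(())]B => [(())]S => [(())][B] => [(())][(B)] => [(())][(())]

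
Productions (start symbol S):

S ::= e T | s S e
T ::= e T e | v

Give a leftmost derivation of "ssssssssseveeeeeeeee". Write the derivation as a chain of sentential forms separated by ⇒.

S⇒sSe⇒ssSee⇒sssSeee⇒ssssSeeee⇒sssssSeeeee⇒ssssssSeeeeee⇒sssssssSeeeeeee⇒ssssssssSeeeeeeee⇒sssssssssSeeeeeeeee⇒ssssssssseTeeeeeeeee⇒ssssssssseveeeeeeeee

S ⇒ sSe   [S ::= s S e]
sSe ⇒ ssSee   [S ::= s S e]
ssSee ⇒ sssSeee   [S ::= s S e]
sssSeee ⇒ ssssSeeee   [S ::= s S e]
ssssSeeee ⇒ sssssSeeeee   [S ::= s S e]
sssssSeeeee ⇒ ssssssSeeeeee   [S ::= s S e]
ssssssSeeeeee ⇒ sssssssSeeeeeee   [S ::= s S e]
sssssssSeeeeeee ⇒ ssssssssSeeeeeeee   [S ::= s S e]
ssssssssSeeeeeeee ⇒ sssssssssSeeeeeeeee   [S ::= s S e]
sssssssssSeeeeeeeee ⇒ ssssssssseTeeeeeeeee   [S ::= e T]
ssssssssseTeeeeeeeee ⇒ ssssssssseveeeeeeeee   [T ::= v]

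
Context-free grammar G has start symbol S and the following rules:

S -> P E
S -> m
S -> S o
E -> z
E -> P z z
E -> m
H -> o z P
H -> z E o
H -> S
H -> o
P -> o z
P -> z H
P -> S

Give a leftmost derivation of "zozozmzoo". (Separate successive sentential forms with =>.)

S => So => Soo => PEoo => zHEoo => zozPEoo => zozSEoo => zozPEEoo => zozozEEoo => zozozmEoo => zozozmzoo

S => So   [S -> S o]
So => Soo   [S -> S o]
Soo => PEoo   [S -> P E]
PEoo => zHEoo   [P -> z H]
zHEoo => zozPEoo   [H -> o z P]
zozPEoo => zozSEoo   [P -> S]
zozSEoo => zozPEEoo   [S -> P E]
zozPEEoo => zozozEEoo   [P -> o z]
zozozEEoo => zozozmEoo   [E -> m]
zozozmEoo => zozozmzoo   [E -> z]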